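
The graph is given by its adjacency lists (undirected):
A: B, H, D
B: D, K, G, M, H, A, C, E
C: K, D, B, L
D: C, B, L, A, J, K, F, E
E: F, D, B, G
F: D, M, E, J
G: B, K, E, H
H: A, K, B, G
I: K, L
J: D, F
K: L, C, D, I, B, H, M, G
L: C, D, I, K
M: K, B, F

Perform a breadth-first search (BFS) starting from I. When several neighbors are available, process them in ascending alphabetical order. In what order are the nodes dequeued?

I, K, L, B, C, D, G, H, M, A, E, F, J

Visit I; enqueue K, L → queue [K, L]
Visit K; enqueue B, C, D, G, H, M → queue [L, B, C, D, G, H, M]
Visit L → queue [B, C, D, G, H, M]
Visit B; enqueue A, E → queue [C, D, G, H, M, A, E]
Visit C → queue [D, G, H, M, A, E]
Visit D; enqueue F, J → queue [G, H, M, A, E, F, J]
Visit G → queue [H, M, A, E, F, J]
Visit H → queue [M, A, E, F, J]
Visit M → queue [A, E, F, J]
Visit A → queue [E, F, J]
Visit E → queue [F, J]
Visit F → queue [J]
Visit J → queue []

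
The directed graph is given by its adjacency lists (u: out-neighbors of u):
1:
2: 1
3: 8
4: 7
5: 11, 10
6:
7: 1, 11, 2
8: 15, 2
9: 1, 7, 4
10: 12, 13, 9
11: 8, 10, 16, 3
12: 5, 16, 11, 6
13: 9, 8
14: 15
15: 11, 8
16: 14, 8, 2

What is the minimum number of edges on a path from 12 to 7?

Level 0: 12
Level 1: 5, 6, 11, 16
Level 2: 2, 3, 8, 10, 14
Level 3: 1, 9, 13, 15
Level 4: 4, 7
7 first appears at level 4.

4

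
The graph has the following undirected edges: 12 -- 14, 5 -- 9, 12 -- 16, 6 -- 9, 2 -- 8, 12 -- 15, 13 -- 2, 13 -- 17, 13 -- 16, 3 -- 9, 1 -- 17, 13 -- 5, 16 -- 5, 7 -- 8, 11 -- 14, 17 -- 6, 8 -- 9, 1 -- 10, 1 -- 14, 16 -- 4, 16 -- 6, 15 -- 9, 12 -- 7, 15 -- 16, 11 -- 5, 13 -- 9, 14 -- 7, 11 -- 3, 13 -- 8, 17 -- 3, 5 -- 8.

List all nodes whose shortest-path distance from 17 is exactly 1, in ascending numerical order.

1, 3, 6, 13

Level 0: 17
Level 1: 1, 3, 6, 13
Level 2: 2, 5, 8, 9, 10, 11, 14, 16
Level 3: 4, 7, 12, 15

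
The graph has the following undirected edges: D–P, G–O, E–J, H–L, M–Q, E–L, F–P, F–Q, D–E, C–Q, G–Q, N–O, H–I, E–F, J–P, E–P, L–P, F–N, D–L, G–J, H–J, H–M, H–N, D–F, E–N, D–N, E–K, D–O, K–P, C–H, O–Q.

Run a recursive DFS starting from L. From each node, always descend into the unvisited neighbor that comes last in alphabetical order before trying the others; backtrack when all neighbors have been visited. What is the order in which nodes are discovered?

Visit L
L → P
P → K
K → E
E → N
N → O
O → Q
Q → M
M → H
H → J
J → G
H → I
H → C
Q → F
F → D

L -> P -> K -> E -> N -> O -> Q -> M -> H -> J -> G -> I -> C -> F -> D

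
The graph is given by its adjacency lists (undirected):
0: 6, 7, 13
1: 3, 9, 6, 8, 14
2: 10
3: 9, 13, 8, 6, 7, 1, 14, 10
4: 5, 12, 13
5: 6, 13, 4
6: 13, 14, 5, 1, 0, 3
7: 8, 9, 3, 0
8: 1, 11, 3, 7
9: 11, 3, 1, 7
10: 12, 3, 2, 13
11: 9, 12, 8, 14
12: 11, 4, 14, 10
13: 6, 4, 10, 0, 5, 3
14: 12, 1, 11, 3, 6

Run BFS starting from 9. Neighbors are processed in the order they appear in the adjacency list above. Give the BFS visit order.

9 11 3 1 7 12 8 14 13 6 10 0 4 5 2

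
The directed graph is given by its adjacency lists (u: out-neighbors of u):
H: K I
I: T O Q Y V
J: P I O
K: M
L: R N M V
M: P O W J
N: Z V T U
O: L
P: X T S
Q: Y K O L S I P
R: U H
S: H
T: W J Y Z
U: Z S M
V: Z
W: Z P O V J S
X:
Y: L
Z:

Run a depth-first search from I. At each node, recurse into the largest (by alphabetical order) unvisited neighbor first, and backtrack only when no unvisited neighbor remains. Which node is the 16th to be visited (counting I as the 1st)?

J

Visit I
I → Y
Y → L
L → V
V → Z
L → R
R → U
U → S
S → H
H → K
K → M
M → W
W → P
P → X
P → T
T → J
J → O
L → N
I → Q

Visit order: I, Y, L, V, Z, R, U, S, H, K, M, W, P, X, T, J, O, N, Q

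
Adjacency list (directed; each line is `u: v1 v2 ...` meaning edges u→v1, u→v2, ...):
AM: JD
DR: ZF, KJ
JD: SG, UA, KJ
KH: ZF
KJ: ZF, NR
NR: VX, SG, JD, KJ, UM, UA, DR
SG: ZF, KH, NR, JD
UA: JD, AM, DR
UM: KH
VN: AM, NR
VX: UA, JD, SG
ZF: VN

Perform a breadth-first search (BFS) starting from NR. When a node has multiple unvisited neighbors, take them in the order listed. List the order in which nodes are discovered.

NR -> VX -> SG -> JD -> KJ -> UM -> UA -> DR -> ZF -> KH -> AM -> VN

Visit NR; enqueue VX, SG, JD, KJ, UM, UA, DR → queue [VX, SG, JD, KJ, UM, UA, DR]
Visit VX → queue [SG, JD, KJ, UM, UA, DR]
Visit SG; enqueue ZF, KH → queue [JD, KJ, UM, UA, DR, ZF, KH]
Visit JD → queue [KJ, UM, UA, DR, ZF, KH]
Visit KJ → queue [UM, UA, DR, ZF, KH]
Visit UM → queue [UA, DR, ZF, KH]
Visit UA; enqueue AM → queue [DR, ZF, KH, AM]
Visit DR → queue [ZF, KH, AM]
Visit ZF; enqueue VN → queue [KH, AM, VN]
Visit KH → queue [AM, VN]
Visit AM → queue [VN]
Visit VN → queue []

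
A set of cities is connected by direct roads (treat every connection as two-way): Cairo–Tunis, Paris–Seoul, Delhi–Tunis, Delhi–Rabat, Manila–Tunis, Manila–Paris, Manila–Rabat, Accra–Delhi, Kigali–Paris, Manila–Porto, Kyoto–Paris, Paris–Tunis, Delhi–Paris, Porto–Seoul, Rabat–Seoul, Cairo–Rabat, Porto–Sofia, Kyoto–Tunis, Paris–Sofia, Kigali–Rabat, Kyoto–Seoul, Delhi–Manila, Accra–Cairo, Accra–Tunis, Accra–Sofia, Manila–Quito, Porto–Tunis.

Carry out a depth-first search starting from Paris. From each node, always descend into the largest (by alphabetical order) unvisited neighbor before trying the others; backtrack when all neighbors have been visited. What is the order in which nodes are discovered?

Visit Paris
Paris → Tunis
Tunis → Porto
Porto → Sofia
Sofia → Accra
Accra → Delhi
Delhi → Rabat
Rabat → Seoul
Seoul → Kyoto
Rabat → Manila
Manila → Quito
Rabat → Kigali
Rabat → Cairo

Paris → Tunis → Porto → Sofia → Accra → Delhi → Rabat → Seoul → Kyoto → Manila → Quito → Kigali → Cairo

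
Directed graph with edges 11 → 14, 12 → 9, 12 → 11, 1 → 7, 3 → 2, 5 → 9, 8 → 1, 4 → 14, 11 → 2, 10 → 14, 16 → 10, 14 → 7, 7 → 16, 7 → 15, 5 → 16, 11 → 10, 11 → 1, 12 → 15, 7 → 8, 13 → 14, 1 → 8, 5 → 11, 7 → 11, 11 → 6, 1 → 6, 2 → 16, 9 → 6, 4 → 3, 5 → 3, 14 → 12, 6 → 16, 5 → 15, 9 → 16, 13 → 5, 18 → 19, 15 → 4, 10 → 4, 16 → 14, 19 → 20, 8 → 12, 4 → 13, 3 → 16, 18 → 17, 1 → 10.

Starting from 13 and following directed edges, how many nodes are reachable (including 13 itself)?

16

BFS from 13 visits: 13, 14, 5, 12, 7, 16, 15, 11, 9, 3, 8, 10, 4, 6, 2, 1
Reachable nodes: 16 of 20 total.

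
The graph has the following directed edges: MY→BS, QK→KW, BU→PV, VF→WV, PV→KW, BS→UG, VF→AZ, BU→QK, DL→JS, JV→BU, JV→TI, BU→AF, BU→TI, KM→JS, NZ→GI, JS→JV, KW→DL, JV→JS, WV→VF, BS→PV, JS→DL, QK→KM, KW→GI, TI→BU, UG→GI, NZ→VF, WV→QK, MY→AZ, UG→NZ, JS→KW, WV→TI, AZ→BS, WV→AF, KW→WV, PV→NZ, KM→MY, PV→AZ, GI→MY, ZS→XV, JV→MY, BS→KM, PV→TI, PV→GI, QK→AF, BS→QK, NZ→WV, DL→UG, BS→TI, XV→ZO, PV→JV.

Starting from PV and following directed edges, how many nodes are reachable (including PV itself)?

18

BFS from PV visits: PV, TI, NZ, KW, JV, GI, AZ, BU, WV, VF, DL, MY, JS, BS, QK, AF, UG, KM
Reachable nodes: 18 of 21 total.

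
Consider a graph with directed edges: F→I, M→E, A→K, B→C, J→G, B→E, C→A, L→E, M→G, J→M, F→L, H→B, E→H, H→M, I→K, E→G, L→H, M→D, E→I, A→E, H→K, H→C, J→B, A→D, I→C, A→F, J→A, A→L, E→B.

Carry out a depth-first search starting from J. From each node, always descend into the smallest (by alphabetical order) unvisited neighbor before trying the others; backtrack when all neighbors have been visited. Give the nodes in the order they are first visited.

J A D E B C G H K M I F L

Visit J
J → A
A → D
A → E
E → B
B → C
E → G
E → H
H → K
H → M
E → I
A → F
F → L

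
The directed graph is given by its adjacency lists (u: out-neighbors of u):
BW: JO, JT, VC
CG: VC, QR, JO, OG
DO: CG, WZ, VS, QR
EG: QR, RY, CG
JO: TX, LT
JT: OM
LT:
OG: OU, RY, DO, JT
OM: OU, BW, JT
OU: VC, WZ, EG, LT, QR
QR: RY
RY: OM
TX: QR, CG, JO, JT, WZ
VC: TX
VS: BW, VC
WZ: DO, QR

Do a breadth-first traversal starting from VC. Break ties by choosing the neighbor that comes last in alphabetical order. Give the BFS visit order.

VC, TX, WZ, QR, JT, JO, CG, DO, RY, OM, LT, OG, VS, OU, BW, EG

Visit VC; enqueue TX → queue [TX]
Visit TX; enqueue WZ, QR, JT, JO, CG → queue [WZ, QR, JT, JO, CG]
Visit WZ; enqueue DO → queue [QR, JT, JO, CG, DO]
Visit QR; enqueue RY → queue [JT, JO, CG, DO, RY]
Visit JT; enqueue OM → queue [JO, CG, DO, RY, OM]
Visit JO; enqueue LT → queue [CG, DO, RY, OM, LT]
Visit CG; enqueue OG → queue [DO, RY, OM, LT, OG]
Visit DO; enqueue VS → queue [RY, OM, LT, OG, VS]
Visit RY → queue [OM, LT, OG, VS]
Visit OM; enqueue OU, BW → queue [LT, OG, VS, OU, BW]
Visit LT → queue [OG, VS, OU, BW]
Visit OG → queue [VS, OU, BW]
Visit VS → queue [OU, BW]
Visit OU; enqueue EG → queue [BW, EG]
Visit BW → queue [EG]
Visit EG → queue []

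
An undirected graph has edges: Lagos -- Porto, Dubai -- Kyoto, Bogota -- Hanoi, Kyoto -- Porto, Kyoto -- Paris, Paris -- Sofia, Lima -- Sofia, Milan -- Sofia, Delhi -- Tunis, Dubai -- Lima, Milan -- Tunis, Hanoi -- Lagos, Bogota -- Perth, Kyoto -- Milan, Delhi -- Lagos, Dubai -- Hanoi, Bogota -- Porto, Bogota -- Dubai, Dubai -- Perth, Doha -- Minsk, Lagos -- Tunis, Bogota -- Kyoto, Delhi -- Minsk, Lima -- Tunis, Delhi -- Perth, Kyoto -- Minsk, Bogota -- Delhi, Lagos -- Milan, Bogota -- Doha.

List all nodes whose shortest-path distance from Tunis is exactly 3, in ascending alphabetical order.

Level 0: Tunis
Level 1: Delhi, Lagos, Lima, Milan
Level 2: Bogota, Dubai, Hanoi, Kyoto, Minsk, Perth, Porto, Sofia
Level 3: Doha, Paris

Doha, Paris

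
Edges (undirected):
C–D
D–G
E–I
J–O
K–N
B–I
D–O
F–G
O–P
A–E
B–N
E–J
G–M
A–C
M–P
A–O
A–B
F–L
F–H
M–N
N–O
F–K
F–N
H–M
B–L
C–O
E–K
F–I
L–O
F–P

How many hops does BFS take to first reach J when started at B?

3

Level 0: B
Level 1: A, I, L, N
Level 2: C, E, F, K, M, O
Level 3: D, G, H, J, P
J first appears at level 3.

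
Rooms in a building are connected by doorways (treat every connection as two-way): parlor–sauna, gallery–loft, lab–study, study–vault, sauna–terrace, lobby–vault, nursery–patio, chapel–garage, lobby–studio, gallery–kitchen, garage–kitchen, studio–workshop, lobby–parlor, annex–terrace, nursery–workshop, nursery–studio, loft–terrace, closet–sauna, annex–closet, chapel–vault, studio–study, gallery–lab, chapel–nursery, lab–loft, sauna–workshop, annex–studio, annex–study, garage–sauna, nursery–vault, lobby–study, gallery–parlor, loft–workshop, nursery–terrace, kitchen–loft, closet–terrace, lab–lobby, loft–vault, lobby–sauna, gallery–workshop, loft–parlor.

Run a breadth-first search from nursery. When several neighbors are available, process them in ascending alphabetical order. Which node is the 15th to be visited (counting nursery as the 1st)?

gallery

Visit nursery; enqueue chapel, patio, studio, terrace, vault, workshop → queue [chapel, patio, studio, terrace, vault, workshop]
Visit chapel; enqueue garage → queue [patio, studio, terrace, vault, workshop, garage]
Visit patio → queue [studio, terrace, vault, workshop, garage]
Visit studio; enqueue annex, lobby, study → queue [terrace, vault, workshop, garage, annex, lobby, study]
Visit terrace; enqueue closet, loft, sauna → queue [vault, workshop, garage, annex, lobby, study, closet, loft, sauna]
Visit vault → queue [workshop, garage, annex, lobby, study, closet, loft, sauna]
Visit workshop; enqueue gallery → queue [garage, annex, lobby, study, closet, loft, sauna, gallery]
Visit garage; enqueue kitchen → queue [annex, lobby, study, closet, loft, sauna, gallery, kitchen]
Visit annex → queue [lobby, study, closet, loft, sauna, gallery, kitchen]
Visit lobby; enqueue lab, parlor → queue [study, closet, loft, sauna, gallery, kitchen, lab, parlor]
Visit study → queue [closet, loft, sauna, gallery, kitchen, lab, parlor]
Visit closet → queue [loft, sauna, gallery, kitchen, lab, parlor]
Visit loft → queue [sauna, gallery, kitchen, lab, parlor]
Visit sauna → queue [gallery, kitchen, lab, parlor]
Visit gallery → queue [kitchen, lab, parlor]
Visit kitchen → queue [lab, parlor]
Visit lab → queue [parlor]
Visit parlor → queue []

Visit order: nursery, chapel, patio, studio, terrace, vault, workshop, garage, annex, lobby, study, closet, loft, sauna, gallery, kitchen, lab, parlor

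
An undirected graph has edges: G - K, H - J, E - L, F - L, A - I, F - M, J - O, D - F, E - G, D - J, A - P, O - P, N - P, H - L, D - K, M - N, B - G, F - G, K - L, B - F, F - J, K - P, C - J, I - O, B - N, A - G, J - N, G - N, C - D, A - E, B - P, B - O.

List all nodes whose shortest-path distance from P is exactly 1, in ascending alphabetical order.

A, B, K, N, O

Level 0: P
Level 1: A, B, K, N, O
Level 2: D, E, F, G, I, J, L, M
Level 3: C, H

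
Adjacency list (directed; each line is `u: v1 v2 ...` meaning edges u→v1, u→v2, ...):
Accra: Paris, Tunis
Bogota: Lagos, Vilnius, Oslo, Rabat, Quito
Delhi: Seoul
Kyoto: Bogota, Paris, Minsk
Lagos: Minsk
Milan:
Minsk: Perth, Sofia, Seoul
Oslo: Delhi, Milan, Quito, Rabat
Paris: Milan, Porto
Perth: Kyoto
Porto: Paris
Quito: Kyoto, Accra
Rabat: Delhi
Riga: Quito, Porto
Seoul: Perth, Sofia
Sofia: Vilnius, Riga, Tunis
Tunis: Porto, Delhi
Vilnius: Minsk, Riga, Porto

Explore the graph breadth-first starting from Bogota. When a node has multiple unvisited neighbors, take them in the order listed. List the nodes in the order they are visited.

Visit Bogota; enqueue Lagos, Vilnius, Oslo, Rabat, Quito → queue [Lagos, Vilnius, Oslo, Rabat, Quito]
Visit Lagos; enqueue Minsk → queue [Vilnius, Oslo, Rabat, Quito, Minsk]
Visit Vilnius; enqueue Riga, Porto → queue [Oslo, Rabat, Quito, Minsk, Riga, Porto]
Visit Oslo; enqueue Delhi, Milan → queue [Rabat, Quito, Minsk, Riga, Porto, Delhi, Milan]
Visit Rabat → queue [Quito, Minsk, Riga, Porto, Delhi, Milan]
Visit Quito; enqueue Kyoto, Accra → queue [Minsk, Riga, Porto, Delhi, Milan, Kyoto, Accra]
Visit Minsk; enqueue Perth, Sofia, Seoul → queue [Riga, Porto, Delhi, Milan, Kyoto, Accra, Perth, Sofia, Seoul]
Visit Riga → queue [Porto, Delhi, Milan, Kyoto, Accra, Perth, Sofia, Seoul]
Visit Porto; enqueue Paris → queue [Delhi, Milan, Kyoto, Accra, Perth, Sofia, Seoul, Paris]
Visit Delhi → queue [Milan, Kyoto, Accra, Perth, Sofia, Seoul, Paris]
Visit Milan → queue [Kyoto, Accra, Perth, Sofia, Seoul, Paris]
Visit Kyoto → queue [Accra, Perth, Sofia, Seoul, Paris]
Visit Accra; enqueue Tunis → queue [Perth, Sofia, Seoul, Paris, Tunis]
Visit Perth → queue [Sofia, Seoul, Paris, Tunis]
Visit Sofia → queue [Seoul, Paris, Tunis]
Visit Seoul → queue [Paris, Tunis]
Visit Paris → queue [Tunis]
Visit Tunis → queue []

Bogota Lagos Vilnius Oslo Rabat Quito Minsk Riga Porto Delhi Milan Kyoto Accra Perth Sofia Seoul Paris Tunis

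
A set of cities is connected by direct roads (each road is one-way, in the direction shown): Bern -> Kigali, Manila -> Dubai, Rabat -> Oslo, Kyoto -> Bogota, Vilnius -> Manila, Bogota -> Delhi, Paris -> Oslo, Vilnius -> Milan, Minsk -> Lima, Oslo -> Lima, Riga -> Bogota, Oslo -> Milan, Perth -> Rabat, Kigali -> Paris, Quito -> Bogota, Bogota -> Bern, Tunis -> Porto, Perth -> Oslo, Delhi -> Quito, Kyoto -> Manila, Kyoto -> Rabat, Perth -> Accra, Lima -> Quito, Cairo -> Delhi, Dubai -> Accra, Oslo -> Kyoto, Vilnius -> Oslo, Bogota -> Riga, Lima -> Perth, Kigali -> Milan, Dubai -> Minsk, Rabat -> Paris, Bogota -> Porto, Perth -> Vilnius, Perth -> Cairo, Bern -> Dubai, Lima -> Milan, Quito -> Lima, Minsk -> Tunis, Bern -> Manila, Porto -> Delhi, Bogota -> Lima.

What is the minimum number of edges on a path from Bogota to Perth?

Level 0: Bogota
Level 1: Bern, Delhi, Lima, Porto, Riga
Level 2: Dubai, Kigali, Manila, Milan, Perth, Quito
Level 3: Accra, Cairo, Minsk, Oslo, Paris, Rabat, Vilnius
Level 4: Kyoto, Tunis
Perth first appears at level 2.

2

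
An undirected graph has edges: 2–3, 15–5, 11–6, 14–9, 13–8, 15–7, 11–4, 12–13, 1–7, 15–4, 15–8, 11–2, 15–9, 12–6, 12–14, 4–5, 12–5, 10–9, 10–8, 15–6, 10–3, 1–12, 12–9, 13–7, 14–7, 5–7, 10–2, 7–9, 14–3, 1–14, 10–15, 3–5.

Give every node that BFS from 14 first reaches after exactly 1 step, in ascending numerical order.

1, 3, 7, 9, 12

Level 0: 14
Level 1: 1, 3, 7, 9, 12
Level 2: 2, 5, 6, 10, 13, 15
Level 3: 4, 8, 11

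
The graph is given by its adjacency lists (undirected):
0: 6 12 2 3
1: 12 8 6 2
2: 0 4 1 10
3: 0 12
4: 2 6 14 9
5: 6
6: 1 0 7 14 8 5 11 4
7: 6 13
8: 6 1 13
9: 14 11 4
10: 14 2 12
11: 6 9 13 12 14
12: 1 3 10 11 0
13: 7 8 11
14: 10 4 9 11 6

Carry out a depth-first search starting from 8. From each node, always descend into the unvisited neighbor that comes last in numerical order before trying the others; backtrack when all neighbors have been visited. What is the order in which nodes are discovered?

8 → 13 → 11 → 14 → 10 → 12 → 3 → 0 → 6 → 7 → 5 → 4 → 9 → 2 → 1

Visit 8
8 → 13
13 → 11
11 → 14
14 → 10
10 → 12
12 → 3
3 → 0
0 → 6
6 → 7
6 → 5
6 → 4
4 → 9
4 → 2
2 → 1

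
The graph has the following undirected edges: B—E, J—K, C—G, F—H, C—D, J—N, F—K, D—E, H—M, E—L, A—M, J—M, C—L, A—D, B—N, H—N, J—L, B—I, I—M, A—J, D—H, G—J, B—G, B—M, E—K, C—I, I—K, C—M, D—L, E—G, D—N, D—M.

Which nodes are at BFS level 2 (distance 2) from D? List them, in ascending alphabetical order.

Level 0: D
Level 1: A, C, E, H, L, M, N
Level 2: B, F, G, I, J, K

B, F, G, I, J, K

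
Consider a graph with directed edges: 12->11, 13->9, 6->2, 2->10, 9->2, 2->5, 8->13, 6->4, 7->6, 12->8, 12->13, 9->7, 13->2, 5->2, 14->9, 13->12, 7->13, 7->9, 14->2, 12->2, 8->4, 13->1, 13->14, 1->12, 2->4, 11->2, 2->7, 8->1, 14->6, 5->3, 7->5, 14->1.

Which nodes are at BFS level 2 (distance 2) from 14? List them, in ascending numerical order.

4, 5, 7, 10, 12

Level 0: 14
Level 1: 1, 2, 6, 9
Level 2: 4, 5, 7, 10, 12
Level 3: 3, 8, 11, 13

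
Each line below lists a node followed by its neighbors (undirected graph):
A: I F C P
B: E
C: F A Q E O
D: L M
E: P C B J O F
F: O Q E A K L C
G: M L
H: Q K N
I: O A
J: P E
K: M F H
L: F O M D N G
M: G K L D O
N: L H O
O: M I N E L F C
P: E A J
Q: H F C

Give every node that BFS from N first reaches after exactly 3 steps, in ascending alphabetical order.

Level 0: N
Level 1: H, L, O
Level 2: C, D, E, F, G, I, K, M, Q
Level 3: A, B, J, P

A, B, J, P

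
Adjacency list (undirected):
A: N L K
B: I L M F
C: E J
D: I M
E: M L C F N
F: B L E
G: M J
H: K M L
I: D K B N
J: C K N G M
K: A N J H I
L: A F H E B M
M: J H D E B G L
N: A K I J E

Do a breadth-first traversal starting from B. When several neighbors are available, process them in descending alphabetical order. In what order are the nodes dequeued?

B, M, L, I, F, J, H, G, E, D, A, N, K, C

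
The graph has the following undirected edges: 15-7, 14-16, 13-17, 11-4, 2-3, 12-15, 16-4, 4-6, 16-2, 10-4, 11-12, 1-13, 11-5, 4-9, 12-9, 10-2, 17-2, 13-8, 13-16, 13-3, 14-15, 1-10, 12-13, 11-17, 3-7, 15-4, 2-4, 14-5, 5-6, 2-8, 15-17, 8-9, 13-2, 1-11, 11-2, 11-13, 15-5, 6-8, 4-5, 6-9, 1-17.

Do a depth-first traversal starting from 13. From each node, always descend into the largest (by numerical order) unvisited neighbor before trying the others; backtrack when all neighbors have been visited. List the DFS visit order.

13, 17, 15, 14, 16, 4, 11, 12, 9, 8, 6, 5, 2, 10, 1, 3, 7

Visit 13
13 → 17
17 → 15
15 → 14
14 → 16
16 → 4
4 → 11
11 → 12
12 → 9
9 → 8
8 → 6
6 → 5
8 → 2
2 → 10
10 → 1
2 → 3
3 → 7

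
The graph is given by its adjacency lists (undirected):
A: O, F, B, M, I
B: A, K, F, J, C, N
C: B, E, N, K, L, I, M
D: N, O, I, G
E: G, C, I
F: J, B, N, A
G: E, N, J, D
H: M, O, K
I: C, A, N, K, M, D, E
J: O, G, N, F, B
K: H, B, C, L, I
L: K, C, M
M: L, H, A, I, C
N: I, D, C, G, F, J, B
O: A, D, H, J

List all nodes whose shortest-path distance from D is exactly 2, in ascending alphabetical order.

A, B, C, E, F, H, J, K, M

Level 0: D
Level 1: G, I, N, O
Level 2: A, B, C, E, F, H, J, K, M
Level 3: L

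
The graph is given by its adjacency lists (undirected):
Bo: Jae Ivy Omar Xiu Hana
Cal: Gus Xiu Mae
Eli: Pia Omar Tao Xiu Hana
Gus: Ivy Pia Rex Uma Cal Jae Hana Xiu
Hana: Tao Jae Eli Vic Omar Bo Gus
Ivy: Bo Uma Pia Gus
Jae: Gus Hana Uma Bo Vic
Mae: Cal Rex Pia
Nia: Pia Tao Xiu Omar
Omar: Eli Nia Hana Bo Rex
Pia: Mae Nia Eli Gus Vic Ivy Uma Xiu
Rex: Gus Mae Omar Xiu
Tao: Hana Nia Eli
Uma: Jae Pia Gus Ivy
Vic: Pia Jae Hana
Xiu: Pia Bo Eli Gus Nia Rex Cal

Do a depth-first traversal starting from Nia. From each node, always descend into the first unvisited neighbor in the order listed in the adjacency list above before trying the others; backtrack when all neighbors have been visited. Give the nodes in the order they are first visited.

Nia → Pia → Mae → Cal → Gus → Ivy → Bo → Jae → Hana → Tao → Eli → Omar → Rex → Xiu → Vic → Uma

Visit Nia
Nia → Pia
Pia → Mae
Mae → Cal
Cal → Gus
Gus → Ivy
Ivy → Bo
Bo → Jae
Jae → Hana
Hana → Tao
Tao → Eli
Eli → Omar
Omar → Rex
Rex → Xiu
Hana → Vic
Jae → Uma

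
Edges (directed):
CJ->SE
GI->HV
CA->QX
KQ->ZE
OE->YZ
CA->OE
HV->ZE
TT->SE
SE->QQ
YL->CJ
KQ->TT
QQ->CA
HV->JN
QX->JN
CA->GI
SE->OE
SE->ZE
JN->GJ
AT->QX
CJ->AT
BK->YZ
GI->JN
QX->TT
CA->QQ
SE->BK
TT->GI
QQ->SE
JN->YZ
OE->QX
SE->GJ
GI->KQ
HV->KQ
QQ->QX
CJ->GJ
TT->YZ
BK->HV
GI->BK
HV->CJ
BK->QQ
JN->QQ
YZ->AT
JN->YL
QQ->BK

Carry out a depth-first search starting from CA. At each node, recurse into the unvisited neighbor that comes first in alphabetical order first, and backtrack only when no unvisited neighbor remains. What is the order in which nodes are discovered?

CA -> GI -> BK -> HV -> CJ -> AT -> QX -> JN -> GJ -> QQ -> SE -> OE -> YZ -> ZE -> YL -> TT -> KQ

Visit CA
CA → GI
GI → BK
BK → HV
HV → CJ
CJ → AT
AT → QX
QX → JN
JN → GJ
JN → QQ
QQ → SE
SE → OE
OE → YZ
SE → ZE
JN → YL
QX → TT
HV → KQ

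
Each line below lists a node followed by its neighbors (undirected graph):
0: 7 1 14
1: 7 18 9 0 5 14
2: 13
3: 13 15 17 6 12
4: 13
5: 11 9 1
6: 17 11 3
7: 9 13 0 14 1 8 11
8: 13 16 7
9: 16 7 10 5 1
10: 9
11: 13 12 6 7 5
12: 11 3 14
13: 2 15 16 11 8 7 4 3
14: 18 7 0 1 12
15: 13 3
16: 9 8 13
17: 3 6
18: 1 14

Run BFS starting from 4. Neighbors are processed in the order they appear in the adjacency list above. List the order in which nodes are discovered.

Visit 4; enqueue 13 → queue [13]
Visit 13; enqueue 2, 15, 16, 11, 8, 7, 3 → queue [2, 15, 16, 11, 8, 7, 3]
Visit 2 → queue [15, 16, 11, 8, 7, 3]
Visit 15 → queue [16, 11, 8, 7, 3]
Visit 16; enqueue 9 → queue [11, 8, 7, 3, 9]
Visit 11; enqueue 12, 6, 5 → queue [8, 7, 3, 9, 12, 6, 5]
Visit 8 → queue [7, 3, 9, 12, 6, 5]
Visit 7; enqueue 0, 14, 1 → queue [3, 9, 12, 6, 5, 0, 14, 1]
Visit 3; enqueue 17 → queue [9, 12, 6, 5, 0, 14, 1, 17]
Visit 9; enqueue 10 → queue [12, 6, 5, 0, 14, 1, 17, 10]
Visit 12 → queue [6, 5, 0, 14, 1, 17, 10]
Visit 6 → queue [5, 0, 14, 1, 17, 10]
Visit 5 → queue [0, 14, 1, 17, 10]
Visit 0 → queue [14, 1, 17, 10]
Visit 14; enqueue 18 → queue [1, 17, 10, 18]
Visit 1 → queue [17, 10, 18]
Visit 17 → queue [10, 18]
Visit 10 → queue [18]
Visit 18 → queue []

4 -> 13 -> 2 -> 15 -> 16 -> 11 -> 8 -> 7 -> 3 -> 9 -> 12 -> 6 -> 5 -> 0 -> 14 -> 1 -> 17 -> 10 -> 18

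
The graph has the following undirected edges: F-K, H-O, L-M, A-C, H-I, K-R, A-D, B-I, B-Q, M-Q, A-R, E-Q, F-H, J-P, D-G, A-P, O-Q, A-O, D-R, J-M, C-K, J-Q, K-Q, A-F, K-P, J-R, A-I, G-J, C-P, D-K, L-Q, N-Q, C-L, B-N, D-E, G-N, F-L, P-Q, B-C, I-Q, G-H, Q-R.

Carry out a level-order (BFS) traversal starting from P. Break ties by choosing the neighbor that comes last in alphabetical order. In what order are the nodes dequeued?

Visit P; enqueue Q, K, J, C, A → queue [Q, K, J, C, A]
Visit Q; enqueue R, O, N, M, L, I, E, B → queue [K, J, C, A, R, O, N, M, L, I, E, B]
Visit K; enqueue F, D → queue [J, C, A, R, O, N, M, L, I, E, B, F, D]
Visit J; enqueue G → queue [C, A, R, O, N, M, L, I, E, B, F, D, G]
Visit C → queue [A, R, O, N, M, L, I, E, B, F, D, G]
Visit A → queue [R, O, N, M, L, I, E, B, F, D, G]
Visit R → queue [O, N, M, L, I, E, B, F, D, G]
Visit O; enqueue H → queue [N, M, L, I, E, B, F, D, G, H]
Visit N → queue [M, L, I, E, B, F, D, G, H]
Visit M → queue [L, I, E, B, F, D, G, H]
Visit L → queue [I, E, B, F, D, G, H]
Visit I → queue [E, B, F, D, G, H]
Visit E → queue [B, F, D, G, H]
Visit B → queue [F, D, G, H]
Visit F → queue [D, G, H]
Visit D → queue [G, H]
Visit G → queue [H]
Visit H → queue []

P, Q, K, J, C, A, R, O, N, M, L, I, E, B, F, D, G, H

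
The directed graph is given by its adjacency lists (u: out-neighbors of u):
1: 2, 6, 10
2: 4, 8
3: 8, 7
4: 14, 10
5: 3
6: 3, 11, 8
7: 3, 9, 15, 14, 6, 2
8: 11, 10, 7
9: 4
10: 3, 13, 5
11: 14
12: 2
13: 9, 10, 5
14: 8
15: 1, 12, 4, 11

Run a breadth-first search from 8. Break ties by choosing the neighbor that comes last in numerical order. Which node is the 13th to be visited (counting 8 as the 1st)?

Visit 8; enqueue 11, 10, 7 → queue [11, 10, 7]
Visit 11; enqueue 14 → queue [10, 7, 14]
Visit 10; enqueue 13, 5, 3 → queue [7, 14, 13, 5, 3]
Visit 7; enqueue 15, 9, 6, 2 → queue [14, 13, 5, 3, 15, 9, 6, 2]
Visit 14 → queue [13, 5, 3, 15, 9, 6, 2]
Visit 13 → queue [5, 3, 15, 9, 6, 2]
Visit 5 → queue [3, 15, 9, 6, 2]
Visit 3 → queue [15, 9, 6, 2]
Visit 15; enqueue 12, 4, 1 → queue [9, 6, 2, 12, 4, 1]
Visit 9 → queue [6, 2, 12, 4, 1]
Visit 6 → queue [2, 12, 4, 1]
Visit 2 → queue [12, 4, 1]
Visit 12 → queue [4, 1]
Visit 4 → queue [1]
Visit 1 → queue []

Visit order: 8, 11, 10, 7, 14, 13, 5, 3, 15, 9, 6, 2, 12, 4, 1

12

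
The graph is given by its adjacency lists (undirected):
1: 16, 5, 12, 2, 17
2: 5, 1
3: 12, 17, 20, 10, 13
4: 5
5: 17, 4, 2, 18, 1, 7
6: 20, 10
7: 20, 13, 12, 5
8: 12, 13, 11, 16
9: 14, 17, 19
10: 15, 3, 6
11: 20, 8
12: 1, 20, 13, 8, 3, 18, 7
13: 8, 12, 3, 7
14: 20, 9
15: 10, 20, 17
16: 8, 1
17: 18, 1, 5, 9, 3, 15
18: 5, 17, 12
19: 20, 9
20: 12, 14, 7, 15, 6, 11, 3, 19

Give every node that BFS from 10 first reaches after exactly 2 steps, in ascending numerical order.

Level 0: 10
Level 1: 3, 6, 15
Level 2: 12, 13, 17, 20
Level 3: 1, 5, 7, 8, 9, 11, 14, 18, 19
Level 4: 2, 4, 16

12, 13, 17, 20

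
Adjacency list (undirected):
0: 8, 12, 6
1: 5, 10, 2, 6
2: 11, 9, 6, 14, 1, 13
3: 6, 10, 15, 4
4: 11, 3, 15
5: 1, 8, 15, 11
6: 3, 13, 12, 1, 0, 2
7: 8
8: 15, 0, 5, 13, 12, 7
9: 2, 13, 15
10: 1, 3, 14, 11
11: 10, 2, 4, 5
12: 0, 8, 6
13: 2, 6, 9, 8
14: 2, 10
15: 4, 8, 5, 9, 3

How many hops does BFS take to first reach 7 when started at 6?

Level 0: 6
Level 1: 0, 1, 2, 3, 12, 13
Level 2: 4, 5, 8, 9, 10, 11, 14, 15
Level 3: 7
7 first appears at level 3.

3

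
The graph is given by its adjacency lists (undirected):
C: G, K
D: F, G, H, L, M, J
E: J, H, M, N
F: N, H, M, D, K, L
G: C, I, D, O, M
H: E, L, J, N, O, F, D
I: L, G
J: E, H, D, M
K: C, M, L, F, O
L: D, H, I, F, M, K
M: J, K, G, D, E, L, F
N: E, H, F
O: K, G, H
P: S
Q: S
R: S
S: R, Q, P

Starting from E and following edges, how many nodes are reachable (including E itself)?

13

BFS from E visits: E, N, M, J, H, F, L, K, G, D, O, I, C
Reachable nodes: 13 of 17 total.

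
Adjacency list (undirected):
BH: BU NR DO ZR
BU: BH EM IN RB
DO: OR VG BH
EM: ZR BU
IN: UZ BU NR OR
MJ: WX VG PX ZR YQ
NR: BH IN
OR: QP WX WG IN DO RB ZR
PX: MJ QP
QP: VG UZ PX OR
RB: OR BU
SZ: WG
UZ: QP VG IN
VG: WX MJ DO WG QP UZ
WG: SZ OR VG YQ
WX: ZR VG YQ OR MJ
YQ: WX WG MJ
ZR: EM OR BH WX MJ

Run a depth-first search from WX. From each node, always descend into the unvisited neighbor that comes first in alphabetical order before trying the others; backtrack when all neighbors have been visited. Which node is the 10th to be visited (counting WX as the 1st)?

Visit WX
WX → MJ
MJ → PX
PX → QP
QP → OR
OR → DO
DO → BH
BH → BU
BU → EM
EM → ZR
BU → IN
IN → NR
IN → UZ
UZ → VG
VG → WG
WG → SZ
WG → YQ
BU → RB

Visit order: WX, MJ, PX, QP, OR, DO, BH, BU, EM, ZR, IN, NR, UZ, VG, WG, SZ, YQ, RB

ZR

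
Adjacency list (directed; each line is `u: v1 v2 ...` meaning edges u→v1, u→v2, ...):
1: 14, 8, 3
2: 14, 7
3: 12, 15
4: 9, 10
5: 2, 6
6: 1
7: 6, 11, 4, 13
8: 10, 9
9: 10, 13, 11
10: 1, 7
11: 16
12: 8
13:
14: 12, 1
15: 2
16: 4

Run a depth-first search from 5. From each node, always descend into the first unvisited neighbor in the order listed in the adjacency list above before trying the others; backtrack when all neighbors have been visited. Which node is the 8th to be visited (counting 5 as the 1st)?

3

Visit 5
5 → 2
2 → 14
14 → 12
12 → 8
8 → 10
10 → 1
1 → 3
3 → 15
10 → 7
7 → 6
7 → 11
11 → 16
16 → 4
4 → 9
9 → 13

Visit order: 5, 2, 14, 12, 8, 10, 1, 3, 15, 7, 6, 11, 16, 4, 9, 13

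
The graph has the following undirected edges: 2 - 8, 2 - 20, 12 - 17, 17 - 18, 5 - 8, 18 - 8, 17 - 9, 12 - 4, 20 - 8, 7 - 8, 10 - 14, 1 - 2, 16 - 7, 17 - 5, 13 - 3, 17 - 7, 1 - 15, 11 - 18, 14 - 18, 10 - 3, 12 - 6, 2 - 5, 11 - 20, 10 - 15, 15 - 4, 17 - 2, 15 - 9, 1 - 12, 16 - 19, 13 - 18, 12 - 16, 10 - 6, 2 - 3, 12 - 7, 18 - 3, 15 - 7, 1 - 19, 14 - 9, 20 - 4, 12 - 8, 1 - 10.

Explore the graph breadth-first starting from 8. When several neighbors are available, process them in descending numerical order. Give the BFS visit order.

Visit 8; enqueue 20, 18, 12, 7, 5, 2 → queue [20, 18, 12, 7, 5, 2]
Visit 20; enqueue 11, 4 → queue [18, 12, 7, 5, 2, 11, 4]
Visit 18; enqueue 17, 14, 13, 3 → queue [12, 7, 5, 2, 11, 4, 17, 14, 13, 3]
Visit 12; enqueue 16, 6, 1 → queue [7, 5, 2, 11, 4, 17, 14, 13, 3, 16, 6, 1]
Visit 7; enqueue 15 → queue [5, 2, 11, 4, 17, 14, 13, 3, 16, 6, 1, 15]
Visit 5 → queue [2, 11, 4, 17, 14, 13, 3, 16, 6, 1, 15]
Visit 2 → queue [11, 4, 17, 14, 13, 3, 16, 6, 1, 15]
Visit 11 → queue [4, 17, 14, 13, 3, 16, 6, 1, 15]
Visit 4 → queue [17, 14, 13, 3, 16, 6, 1, 15]
Visit 17; enqueue 9 → queue [14, 13, 3, 16, 6, 1, 15, 9]
Visit 14; enqueue 10 → queue [13, 3, 16, 6, 1, 15, 9, 10]
Visit 13 → queue [3, 16, 6, 1, 15, 9, 10]
Visit 3 → queue [16, 6, 1, 15, 9, 10]
Visit 16; enqueue 19 → queue [6, 1, 15, 9, 10, 19]
Visit 6 → queue [1, 15, 9, 10, 19]
Visit 1 → queue [15, 9, 10, 19]
Visit 15 → queue [9, 10, 19]
Visit 9 → queue [10, 19]
Visit 10 → queue [19]
Visit 19 → queue []

8, 20, 18, 12, 7, 5, 2, 11, 4, 17, 14, 13, 3, 16, 6, 1, 15, 9, 10, 19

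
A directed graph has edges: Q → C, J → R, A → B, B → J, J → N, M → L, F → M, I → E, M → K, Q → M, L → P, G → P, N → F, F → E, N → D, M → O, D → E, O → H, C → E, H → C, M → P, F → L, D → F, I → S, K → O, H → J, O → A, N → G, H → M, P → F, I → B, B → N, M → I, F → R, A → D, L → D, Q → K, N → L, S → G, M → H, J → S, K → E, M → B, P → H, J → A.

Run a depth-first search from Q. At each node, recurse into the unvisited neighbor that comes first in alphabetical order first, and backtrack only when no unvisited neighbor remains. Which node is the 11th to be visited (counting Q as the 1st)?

F

Visit Q
Q → C
C → E
Q → K
K → O
O → A
A → B
B → J
J → N
N → D
D → F
F → L
L → P
P → H
H → M
M → I
I → S
S → G
F → R

Visit order: Q, C, E, K, O, A, B, J, N, D, F, L, P, H, M, I, S, G, R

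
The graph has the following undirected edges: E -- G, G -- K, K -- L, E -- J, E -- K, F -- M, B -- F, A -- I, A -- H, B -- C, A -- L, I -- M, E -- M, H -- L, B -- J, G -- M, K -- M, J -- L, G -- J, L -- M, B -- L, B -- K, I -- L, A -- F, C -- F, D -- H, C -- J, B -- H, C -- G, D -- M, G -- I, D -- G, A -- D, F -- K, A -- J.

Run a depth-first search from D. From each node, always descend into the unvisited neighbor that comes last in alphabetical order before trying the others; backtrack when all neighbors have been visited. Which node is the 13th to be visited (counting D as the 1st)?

Visit D
D → M
M → L
L → K
K → G
G → J
J → E
J → C
C → F
F → B
B → H
H → A
A → I

Visit order: D, M, L, K, G, J, E, C, F, B, H, A, I

I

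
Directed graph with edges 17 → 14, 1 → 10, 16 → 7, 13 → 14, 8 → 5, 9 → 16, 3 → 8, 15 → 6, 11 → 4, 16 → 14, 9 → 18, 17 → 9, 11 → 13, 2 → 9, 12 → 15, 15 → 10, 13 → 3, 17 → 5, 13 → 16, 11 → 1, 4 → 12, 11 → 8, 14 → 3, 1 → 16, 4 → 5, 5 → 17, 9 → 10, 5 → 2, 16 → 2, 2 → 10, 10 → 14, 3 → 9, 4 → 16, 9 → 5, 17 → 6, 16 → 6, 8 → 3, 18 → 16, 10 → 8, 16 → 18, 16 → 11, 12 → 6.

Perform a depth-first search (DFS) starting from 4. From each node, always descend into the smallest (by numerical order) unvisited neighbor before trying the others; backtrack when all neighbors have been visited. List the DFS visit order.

4 -> 5 -> 2 -> 9 -> 10 -> 8 -> 3 -> 14 -> 16 -> 6 -> 7 -> 11 -> 1 -> 13 -> 18 -> 17 -> 12 -> 15

Visit 4
4 → 5
5 → 2
2 → 9
9 → 10
10 → 8
8 → 3
10 → 14
9 → 16
16 → 6
16 → 7
16 → 11
11 → 1
11 → 13
16 → 18
5 → 17
4 → 12
12 → 15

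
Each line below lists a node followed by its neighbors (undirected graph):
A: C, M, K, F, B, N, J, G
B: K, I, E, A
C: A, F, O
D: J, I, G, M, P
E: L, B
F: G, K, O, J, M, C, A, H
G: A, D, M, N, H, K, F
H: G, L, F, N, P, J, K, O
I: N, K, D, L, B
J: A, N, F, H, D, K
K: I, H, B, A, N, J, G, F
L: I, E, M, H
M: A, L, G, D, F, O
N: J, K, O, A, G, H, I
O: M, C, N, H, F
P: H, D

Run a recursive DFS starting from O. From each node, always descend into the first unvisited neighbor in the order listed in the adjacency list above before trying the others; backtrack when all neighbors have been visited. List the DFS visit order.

O M A C F G D J N K I L E B H P

Visit O
O → M
M → A
A → C
C → F
F → G
G → D
D → J
J → N
N → K
K → I
I → L
L → E
E → B
L → H
H → P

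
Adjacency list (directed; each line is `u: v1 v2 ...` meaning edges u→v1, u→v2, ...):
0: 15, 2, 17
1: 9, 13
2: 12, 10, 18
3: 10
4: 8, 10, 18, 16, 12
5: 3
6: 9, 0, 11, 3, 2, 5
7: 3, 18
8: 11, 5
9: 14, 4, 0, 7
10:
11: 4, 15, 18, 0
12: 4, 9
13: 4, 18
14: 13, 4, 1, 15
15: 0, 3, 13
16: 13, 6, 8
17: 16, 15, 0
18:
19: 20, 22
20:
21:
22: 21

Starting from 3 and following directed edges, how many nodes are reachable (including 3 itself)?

BFS from 3 visits: 3, 10
Reachable nodes: 2 of 23 total.

2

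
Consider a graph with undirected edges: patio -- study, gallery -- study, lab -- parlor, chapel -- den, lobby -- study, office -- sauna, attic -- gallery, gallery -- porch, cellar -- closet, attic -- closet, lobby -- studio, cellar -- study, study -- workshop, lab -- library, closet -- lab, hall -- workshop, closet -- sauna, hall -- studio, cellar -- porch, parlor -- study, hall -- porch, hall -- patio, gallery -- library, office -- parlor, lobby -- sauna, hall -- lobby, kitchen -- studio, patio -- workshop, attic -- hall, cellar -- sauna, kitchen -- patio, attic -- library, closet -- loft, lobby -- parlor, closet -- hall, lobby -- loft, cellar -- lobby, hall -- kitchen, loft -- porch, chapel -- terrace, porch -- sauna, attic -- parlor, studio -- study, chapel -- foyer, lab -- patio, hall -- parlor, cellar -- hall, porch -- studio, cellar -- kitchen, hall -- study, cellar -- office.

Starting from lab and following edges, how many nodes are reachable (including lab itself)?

18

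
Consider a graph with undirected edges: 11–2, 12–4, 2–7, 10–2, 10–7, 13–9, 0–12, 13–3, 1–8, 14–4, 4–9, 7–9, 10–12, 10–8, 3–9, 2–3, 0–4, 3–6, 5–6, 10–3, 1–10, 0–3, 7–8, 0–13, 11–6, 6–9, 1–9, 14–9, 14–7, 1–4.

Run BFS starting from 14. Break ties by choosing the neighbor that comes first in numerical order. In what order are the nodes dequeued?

Visit 14; enqueue 4, 7, 9 → queue [4, 7, 9]
Visit 4; enqueue 0, 1, 12 → queue [7, 9, 0, 1, 12]
Visit 7; enqueue 2, 8, 10 → queue [9, 0, 1, 12, 2, 8, 10]
Visit 9; enqueue 3, 6, 13 → queue [0, 1, 12, 2, 8, 10, 3, 6, 13]
Visit 0 → queue [1, 12, 2, 8, 10, 3, 6, 13]
Visit 1 → queue [12, 2, 8, 10, 3, 6, 13]
Visit 12 → queue [2, 8, 10, 3, 6, 13]
Visit 2; enqueue 11 → queue [8, 10, 3, 6, 13, 11]
Visit 8 → queue [10, 3, 6, 13, 11]
Visit 10 → queue [3, 6, 13, 11]
Visit 3 → queue [6, 13, 11]
Visit 6; enqueue 5 → queue [13, 11, 5]
Visit 13 → queue [11, 5]
Visit 11 → queue [5]
Visit 5 → queue []

14 → 4 → 7 → 9 → 0 → 1 → 12 → 2 → 8 → 10 → 3 → 6 → 13 → 11 → 5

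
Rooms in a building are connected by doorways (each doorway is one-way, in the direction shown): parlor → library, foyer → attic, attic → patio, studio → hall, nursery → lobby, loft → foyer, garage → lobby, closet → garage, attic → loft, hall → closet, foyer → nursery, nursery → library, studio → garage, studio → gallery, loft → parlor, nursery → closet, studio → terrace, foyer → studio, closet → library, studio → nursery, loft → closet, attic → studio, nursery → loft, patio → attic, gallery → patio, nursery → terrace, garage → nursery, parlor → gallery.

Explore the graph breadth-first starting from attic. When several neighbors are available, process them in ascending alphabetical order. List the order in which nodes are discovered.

attic loft patio studio closet foyer parlor gallery garage hall nursery terrace library lobby

Visit attic; enqueue loft, patio, studio → queue [loft, patio, studio]
Visit loft; enqueue closet, foyer, parlor → queue [patio, studio, closet, foyer, parlor]
Visit patio → queue [studio, closet, foyer, parlor]
Visit studio; enqueue gallery, garage, hall, nursery, terrace → queue [closet, foyer, parlor, gallery, garage, hall, nursery, terrace]
Visit closet; enqueue library → queue [foyer, parlor, gallery, garage, hall, nursery, terrace, library]
Visit foyer → queue [parlor, gallery, garage, hall, nursery, terrace, library]
Visit parlor → queue [gallery, garage, hall, nursery, terrace, library]
Visit gallery → queue [garage, hall, nursery, terrace, library]
Visit garage; enqueue lobby → queue [hall, nursery, terrace, library, lobby]
Visit hall → queue [nursery, terrace, library, lobby]
Visit nursery → queue [terrace, library, lobby]
Visit terrace → queue [library, lobby]
Visit library → queue [lobby]
Visit lobby → queue []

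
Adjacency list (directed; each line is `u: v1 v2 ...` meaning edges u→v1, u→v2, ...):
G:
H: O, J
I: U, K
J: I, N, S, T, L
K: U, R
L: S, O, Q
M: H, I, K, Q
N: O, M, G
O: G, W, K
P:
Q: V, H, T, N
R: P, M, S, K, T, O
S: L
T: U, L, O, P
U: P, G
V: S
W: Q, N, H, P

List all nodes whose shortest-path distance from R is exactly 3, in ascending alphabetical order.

J, N, V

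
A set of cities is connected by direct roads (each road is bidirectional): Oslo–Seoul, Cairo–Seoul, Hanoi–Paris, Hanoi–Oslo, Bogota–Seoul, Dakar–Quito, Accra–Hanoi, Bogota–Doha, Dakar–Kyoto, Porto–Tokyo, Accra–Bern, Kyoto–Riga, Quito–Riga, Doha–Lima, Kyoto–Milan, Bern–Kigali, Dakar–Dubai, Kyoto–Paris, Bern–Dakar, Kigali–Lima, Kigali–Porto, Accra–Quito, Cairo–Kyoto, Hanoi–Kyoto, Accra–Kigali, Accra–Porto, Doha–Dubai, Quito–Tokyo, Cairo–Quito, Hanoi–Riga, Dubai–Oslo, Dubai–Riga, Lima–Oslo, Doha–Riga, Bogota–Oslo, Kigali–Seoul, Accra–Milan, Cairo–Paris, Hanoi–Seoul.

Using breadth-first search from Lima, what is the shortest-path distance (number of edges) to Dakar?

Level 0: Lima
Level 1: Doha, Kigali, Oslo
Level 2: Accra, Bern, Bogota, Dubai, Hanoi, Porto, Riga, Seoul
Level 3: Cairo, Dakar, Kyoto, Milan, Paris, Quito, Tokyo
Dakar first appears at level 3.

3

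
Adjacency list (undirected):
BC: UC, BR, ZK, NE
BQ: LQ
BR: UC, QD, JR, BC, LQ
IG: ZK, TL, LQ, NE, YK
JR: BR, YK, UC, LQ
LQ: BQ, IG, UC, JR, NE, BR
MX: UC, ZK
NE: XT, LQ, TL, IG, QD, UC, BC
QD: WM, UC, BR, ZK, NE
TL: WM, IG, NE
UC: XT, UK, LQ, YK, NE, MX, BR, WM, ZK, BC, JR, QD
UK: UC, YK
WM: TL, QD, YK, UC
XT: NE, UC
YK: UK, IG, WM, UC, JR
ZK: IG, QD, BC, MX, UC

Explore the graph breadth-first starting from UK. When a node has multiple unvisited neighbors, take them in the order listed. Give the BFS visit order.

Visit UK; enqueue UC, YK → queue [UC, YK]
Visit UC; enqueue XT, LQ, NE, MX, BR, WM, ZK, BC, JR, QD → queue [YK, XT, LQ, NE, MX, BR, WM, ZK, BC, JR, QD]
Visit YK; enqueue IG → queue [XT, LQ, NE, MX, BR, WM, ZK, BC, JR, QD, IG]
Visit XT → queue [LQ, NE, MX, BR, WM, ZK, BC, JR, QD, IG]
Visit LQ; enqueue BQ → queue [NE, MX, BR, WM, ZK, BC, JR, QD, IG, BQ]
Visit NE; enqueue TL → queue [MX, BR, WM, ZK, BC, JR, QD, IG, BQ, TL]
Visit MX → queue [BR, WM, ZK, BC, JR, QD, IG, BQ, TL]
Visit BR → queue [WM, ZK, BC, JR, QD, IG, BQ, TL]
Visit WM → queue [ZK, BC, JR, QD, IG, BQ, TL]
Visit ZK → queue [BC, JR, QD, IG, BQ, TL]
Visit BC → queue [JR, QD, IG, BQ, TL]
Visit JR → queue [QD, IG, BQ, TL]
Visit QD → queue [IG, BQ, TL]
Visit IG → queue [BQ, TL]
Visit BQ → queue [TL]
Visit TL → queue []

UK, UC, YK, XT, LQ, NE, MX, BR, WM, ZK, BC, JR, QD, IG, BQ, TL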